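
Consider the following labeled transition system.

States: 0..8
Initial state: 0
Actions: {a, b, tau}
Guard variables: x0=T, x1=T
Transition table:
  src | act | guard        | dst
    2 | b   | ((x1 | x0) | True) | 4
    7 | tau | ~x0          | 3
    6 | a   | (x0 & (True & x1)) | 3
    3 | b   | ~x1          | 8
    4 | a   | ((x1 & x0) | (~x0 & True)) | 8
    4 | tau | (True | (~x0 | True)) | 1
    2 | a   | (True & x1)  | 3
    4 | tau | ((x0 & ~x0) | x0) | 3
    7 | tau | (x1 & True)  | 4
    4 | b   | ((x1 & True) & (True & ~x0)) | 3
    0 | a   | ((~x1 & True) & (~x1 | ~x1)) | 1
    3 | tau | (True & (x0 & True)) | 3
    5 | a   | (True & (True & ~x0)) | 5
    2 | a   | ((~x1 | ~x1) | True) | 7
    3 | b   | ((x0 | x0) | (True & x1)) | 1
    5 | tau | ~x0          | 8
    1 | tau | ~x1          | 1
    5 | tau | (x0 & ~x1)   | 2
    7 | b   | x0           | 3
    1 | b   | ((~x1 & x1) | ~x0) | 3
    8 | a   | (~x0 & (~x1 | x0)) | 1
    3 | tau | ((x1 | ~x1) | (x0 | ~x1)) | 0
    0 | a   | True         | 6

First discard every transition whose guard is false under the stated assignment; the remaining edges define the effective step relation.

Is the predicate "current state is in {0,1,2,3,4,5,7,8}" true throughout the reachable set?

Inv-set: {0,1,2,3,4,5,7,8}
Reach set: {0,1,3,6}
  0: ✓
  1: ✓
  3: ✓
  6: VIOLATES
witness against invariant: a → 6

Answer: INVARIANT VIOLATED at state 6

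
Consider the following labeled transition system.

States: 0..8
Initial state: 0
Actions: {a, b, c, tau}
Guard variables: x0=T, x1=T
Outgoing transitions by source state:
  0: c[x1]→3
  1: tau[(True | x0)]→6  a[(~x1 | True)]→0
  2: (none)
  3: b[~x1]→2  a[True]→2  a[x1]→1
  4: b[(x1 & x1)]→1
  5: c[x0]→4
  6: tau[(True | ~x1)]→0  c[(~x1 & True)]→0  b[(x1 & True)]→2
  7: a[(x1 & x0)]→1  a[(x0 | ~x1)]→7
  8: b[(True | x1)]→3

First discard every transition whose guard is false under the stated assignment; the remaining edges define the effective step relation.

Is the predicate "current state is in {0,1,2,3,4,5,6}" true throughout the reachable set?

Answer: INVARIANT HOLDS

Analysis:
Allowed set {0,1,2,3,4,5,6}
Reachable = {0,1,2,3,6}
  0: safe
  1: safe
  2: safe
  3: safe
  6: safe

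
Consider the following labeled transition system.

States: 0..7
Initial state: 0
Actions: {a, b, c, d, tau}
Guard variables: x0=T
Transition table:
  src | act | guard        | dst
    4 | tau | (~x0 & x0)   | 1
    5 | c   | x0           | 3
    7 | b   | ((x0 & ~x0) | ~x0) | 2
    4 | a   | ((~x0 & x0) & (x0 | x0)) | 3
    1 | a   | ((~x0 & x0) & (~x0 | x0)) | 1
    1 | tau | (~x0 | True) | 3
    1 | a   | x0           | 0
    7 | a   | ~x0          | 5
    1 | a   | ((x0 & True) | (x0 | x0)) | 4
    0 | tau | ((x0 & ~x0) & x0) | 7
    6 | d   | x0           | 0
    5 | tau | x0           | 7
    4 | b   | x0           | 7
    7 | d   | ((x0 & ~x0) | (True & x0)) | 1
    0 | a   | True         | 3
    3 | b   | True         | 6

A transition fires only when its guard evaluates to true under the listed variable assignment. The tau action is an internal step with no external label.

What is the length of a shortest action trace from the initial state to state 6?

Answer: 2

Working:
Breadth-first toward 6:
  Layer 0: {0}
  Layer 1: {3}
  Layer 2: {6}
depth(6)=2, e.g. a·b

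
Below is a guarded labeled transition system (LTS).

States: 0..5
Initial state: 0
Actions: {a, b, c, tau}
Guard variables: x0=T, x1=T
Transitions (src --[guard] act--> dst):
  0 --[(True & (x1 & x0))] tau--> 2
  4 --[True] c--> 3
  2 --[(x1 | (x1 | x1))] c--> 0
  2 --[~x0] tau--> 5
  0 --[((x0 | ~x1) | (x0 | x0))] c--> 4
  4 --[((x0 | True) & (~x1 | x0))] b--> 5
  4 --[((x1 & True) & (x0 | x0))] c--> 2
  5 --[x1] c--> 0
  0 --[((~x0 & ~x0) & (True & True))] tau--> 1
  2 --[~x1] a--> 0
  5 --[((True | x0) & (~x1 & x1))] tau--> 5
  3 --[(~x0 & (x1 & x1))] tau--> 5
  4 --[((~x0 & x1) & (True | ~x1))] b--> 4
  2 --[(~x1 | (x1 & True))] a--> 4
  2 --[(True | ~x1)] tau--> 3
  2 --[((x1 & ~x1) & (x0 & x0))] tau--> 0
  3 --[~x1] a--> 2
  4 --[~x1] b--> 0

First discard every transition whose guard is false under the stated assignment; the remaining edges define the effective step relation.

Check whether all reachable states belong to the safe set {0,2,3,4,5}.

Answer: INVARIANT HOLDS

Analysis:
Safe = {0,2,3,4,5}
Reach set: {0,2,3,4,5}
  0: ✓
  2: ✓
  3: ✓
  4: ✓
  5: ✓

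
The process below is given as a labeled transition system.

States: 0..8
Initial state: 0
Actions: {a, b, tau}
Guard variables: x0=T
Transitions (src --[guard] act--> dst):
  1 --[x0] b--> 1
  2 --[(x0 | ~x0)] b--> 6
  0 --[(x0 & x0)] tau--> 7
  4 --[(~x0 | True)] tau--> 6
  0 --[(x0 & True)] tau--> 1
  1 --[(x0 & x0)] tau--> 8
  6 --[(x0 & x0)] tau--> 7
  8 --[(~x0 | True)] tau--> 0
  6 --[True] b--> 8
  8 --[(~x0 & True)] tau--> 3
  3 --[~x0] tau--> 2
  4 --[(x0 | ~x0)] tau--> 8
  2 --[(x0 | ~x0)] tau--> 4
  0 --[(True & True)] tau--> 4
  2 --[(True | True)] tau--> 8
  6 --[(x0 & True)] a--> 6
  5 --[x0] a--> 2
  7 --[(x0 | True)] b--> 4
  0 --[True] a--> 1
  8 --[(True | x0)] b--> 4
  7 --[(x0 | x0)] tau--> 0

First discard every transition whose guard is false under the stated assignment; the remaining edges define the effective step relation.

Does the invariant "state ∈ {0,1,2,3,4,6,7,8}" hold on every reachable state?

Answer: INVARIANT HOLDS

Trace:
Allowed set {0,1,2,3,4,6,7,8}
Reach set: {0,1,4,6,7,8}
  0: ✓
  1: ✓
  4: ✓
  6: ✓
  7: ✓
  8: ✓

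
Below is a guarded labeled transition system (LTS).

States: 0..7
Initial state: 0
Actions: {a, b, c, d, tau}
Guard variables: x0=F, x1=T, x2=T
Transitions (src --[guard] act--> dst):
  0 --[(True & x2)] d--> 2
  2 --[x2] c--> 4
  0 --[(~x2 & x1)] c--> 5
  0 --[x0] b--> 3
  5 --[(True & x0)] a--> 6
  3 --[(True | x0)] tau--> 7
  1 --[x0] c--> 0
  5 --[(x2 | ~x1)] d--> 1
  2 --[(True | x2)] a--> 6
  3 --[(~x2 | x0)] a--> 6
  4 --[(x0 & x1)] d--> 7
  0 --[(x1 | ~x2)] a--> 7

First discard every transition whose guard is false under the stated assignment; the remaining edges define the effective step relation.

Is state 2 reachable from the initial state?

Answer: REACHABLE

Working:
Guard filter leaves 6 enabled edge(s).
depth 0: {0}
depth 1: {2,7}  cumulative {0,2,7}
depth 2: {4,6}  cumulative {0,2,4,6,7}
Reach set: {0,2,4,6,7}
trace reaching 2: d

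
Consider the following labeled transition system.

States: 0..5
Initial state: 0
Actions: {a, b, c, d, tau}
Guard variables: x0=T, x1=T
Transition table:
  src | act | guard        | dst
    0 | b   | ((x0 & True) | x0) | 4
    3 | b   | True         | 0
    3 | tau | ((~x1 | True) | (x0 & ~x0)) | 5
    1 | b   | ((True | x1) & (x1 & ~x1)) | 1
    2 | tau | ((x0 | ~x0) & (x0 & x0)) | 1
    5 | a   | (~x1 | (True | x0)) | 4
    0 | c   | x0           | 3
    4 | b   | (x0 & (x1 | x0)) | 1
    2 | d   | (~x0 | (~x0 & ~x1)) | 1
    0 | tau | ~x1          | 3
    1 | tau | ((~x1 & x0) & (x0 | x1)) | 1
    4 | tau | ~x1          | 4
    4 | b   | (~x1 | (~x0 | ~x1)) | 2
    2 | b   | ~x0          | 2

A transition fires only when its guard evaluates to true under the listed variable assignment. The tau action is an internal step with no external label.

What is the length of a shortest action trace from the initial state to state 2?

Breadth-first toward 2:
  depth 0: {0}
  depth 1: {3,4}
  depth 2: {1,5}
2 never appears.

Answer: UNREACHABLE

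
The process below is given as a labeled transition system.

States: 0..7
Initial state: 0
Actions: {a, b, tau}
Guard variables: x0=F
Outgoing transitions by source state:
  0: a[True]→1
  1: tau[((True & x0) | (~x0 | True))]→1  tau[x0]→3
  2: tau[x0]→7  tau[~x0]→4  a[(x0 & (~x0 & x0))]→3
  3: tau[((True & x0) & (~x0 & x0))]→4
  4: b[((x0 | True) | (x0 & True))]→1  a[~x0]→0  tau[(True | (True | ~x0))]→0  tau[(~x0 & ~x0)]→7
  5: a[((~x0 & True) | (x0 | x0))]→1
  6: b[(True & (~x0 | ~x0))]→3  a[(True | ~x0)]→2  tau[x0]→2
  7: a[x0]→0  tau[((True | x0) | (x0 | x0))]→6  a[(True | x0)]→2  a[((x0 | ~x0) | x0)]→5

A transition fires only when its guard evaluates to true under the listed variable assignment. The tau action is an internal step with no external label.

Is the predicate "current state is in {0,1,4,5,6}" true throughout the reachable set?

Answer: INVARIANT HOLDS

Trace:
Safe = {0,1,4,5,6}
Reach set: {0,1}
  0: ok
  1: ok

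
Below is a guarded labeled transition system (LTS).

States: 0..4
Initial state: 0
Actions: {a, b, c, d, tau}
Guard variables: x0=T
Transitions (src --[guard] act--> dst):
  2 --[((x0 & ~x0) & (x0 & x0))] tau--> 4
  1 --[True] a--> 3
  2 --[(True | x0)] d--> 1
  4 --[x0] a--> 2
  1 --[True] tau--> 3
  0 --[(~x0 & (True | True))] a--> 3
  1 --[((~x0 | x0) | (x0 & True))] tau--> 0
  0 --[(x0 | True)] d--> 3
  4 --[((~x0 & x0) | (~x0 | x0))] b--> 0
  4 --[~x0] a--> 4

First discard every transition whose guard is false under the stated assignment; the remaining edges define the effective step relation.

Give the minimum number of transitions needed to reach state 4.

Answer: UNREACHABLE

Analysis:
Breadth-first toward 4:
  L0 = {0}
  L1 = {3}
4 never appears.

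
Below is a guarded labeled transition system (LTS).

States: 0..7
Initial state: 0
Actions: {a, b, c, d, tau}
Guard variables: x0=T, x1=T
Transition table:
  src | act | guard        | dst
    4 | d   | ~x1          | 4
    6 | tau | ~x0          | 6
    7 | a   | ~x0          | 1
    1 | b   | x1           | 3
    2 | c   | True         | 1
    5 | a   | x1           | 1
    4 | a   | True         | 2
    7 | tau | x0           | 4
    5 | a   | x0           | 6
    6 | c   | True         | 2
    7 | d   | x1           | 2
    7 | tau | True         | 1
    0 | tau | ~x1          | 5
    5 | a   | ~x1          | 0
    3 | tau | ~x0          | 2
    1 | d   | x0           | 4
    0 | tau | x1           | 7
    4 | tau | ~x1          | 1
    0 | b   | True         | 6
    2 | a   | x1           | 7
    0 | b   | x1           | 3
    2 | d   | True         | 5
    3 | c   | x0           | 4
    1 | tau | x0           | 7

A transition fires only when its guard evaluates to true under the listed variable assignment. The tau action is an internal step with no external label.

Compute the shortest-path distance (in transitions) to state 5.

Layered search for 5:
  depth 0: {0}
  depth 1: {3,6,7}
  depth 2: {1,2,4}
  depth 3: {5}
first hit 5 at d=3 via b·c·d

Answer: 3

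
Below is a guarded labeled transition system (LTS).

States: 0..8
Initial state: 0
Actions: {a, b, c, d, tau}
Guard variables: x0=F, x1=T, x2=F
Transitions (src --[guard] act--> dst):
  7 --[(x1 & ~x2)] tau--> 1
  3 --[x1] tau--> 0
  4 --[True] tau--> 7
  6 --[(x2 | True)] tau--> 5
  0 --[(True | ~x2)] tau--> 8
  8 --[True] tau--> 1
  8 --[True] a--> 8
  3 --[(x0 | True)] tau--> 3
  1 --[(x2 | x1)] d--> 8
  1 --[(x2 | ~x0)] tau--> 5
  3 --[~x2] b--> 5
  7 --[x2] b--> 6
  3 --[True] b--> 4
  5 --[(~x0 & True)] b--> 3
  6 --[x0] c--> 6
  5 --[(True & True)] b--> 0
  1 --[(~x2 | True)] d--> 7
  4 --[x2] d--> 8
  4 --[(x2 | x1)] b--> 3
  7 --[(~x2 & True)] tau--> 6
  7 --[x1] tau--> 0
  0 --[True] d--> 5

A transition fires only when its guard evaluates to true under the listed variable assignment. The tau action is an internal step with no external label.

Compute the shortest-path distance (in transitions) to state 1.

Layered search for 1:
  L0 = {0}
  L1 = {5,8}
  L2 = {1,3}
1 enters at depth 2; path tau·tau

Answer: 2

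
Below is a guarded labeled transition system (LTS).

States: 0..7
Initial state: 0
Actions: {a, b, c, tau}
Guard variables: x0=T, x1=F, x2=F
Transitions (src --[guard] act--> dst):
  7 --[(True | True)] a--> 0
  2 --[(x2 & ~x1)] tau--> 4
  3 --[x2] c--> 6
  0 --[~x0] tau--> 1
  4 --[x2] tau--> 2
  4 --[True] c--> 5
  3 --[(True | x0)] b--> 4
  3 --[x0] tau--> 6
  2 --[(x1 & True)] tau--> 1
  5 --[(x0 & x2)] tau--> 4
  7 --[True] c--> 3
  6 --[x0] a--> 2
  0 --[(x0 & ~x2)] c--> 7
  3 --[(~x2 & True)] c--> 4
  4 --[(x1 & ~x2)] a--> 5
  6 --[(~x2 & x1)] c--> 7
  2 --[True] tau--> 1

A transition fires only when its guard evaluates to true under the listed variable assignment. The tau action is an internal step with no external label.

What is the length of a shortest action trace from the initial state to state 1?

Answer: 5

Trace:
Layered search for 1:
  Layer 0: {0}
  Layer 1: {7}
  Layer 2: {3}
  Layer 3: {4,6}
  Layer 4: {2,5}
  Layer 5: {1}
depth(1)=5, e.g. c·c·tau·a·tau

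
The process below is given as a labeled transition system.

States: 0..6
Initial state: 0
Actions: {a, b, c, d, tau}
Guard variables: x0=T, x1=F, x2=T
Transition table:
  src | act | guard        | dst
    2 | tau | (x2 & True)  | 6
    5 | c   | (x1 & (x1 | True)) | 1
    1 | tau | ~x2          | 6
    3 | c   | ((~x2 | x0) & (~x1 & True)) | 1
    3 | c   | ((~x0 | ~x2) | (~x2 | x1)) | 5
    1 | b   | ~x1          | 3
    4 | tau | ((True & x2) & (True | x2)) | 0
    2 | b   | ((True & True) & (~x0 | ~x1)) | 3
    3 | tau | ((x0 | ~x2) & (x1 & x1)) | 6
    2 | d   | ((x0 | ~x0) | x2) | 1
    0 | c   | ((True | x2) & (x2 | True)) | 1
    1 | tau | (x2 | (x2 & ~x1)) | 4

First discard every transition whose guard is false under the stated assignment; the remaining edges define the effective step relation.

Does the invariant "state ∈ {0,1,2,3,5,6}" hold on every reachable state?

Answer: INVARIANT VIOLATED at state 4

Trace:
Safe = {0,1,2,3,5,6}
Reach set: {0,1,3,4}
  0: ok
  1: ok
  3: ok
  4: ✗ unsafe
reach 4 via c·tau — violates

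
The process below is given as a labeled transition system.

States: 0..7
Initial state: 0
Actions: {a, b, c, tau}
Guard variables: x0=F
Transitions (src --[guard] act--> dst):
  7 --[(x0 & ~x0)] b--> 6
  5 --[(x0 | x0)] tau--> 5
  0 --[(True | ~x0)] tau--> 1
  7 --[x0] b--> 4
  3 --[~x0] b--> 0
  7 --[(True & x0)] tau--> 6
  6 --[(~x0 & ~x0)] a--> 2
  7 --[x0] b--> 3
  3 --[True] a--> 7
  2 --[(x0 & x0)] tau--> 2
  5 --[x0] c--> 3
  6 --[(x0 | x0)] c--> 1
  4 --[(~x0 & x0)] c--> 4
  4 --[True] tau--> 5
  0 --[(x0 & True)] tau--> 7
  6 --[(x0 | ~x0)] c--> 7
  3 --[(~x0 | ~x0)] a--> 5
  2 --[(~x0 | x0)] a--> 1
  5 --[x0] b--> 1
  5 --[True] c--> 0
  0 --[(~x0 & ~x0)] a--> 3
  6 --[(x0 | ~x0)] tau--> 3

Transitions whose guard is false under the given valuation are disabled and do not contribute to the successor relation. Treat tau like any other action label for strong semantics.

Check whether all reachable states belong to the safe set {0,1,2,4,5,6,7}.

Answer: INVARIANT VIOLATED at state 3

Trace:
Safe = {0,1,2,4,5,6,7}
Reach set: {0,1,3,5,7}
  0: safe
  1: safe
  3: VIOLATES
  5: safe
  7: safe
counterexample path to 3: a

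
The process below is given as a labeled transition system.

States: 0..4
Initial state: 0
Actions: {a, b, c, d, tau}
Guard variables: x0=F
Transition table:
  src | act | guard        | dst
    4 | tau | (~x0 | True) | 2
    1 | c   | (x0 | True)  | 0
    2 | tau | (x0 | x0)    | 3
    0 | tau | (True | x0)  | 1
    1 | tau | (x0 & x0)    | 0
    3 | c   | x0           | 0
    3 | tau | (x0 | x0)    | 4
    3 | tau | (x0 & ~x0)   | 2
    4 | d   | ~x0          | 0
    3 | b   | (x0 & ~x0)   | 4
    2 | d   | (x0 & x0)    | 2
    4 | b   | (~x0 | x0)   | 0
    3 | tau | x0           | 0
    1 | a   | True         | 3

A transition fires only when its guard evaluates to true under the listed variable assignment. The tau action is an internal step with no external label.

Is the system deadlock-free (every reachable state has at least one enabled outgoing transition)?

Answer: DEADLOCK at state 3

Trace:
Reach set: {0,1,3}
  0: tau→1  [1 out]
  1: a→3  c→0  [2 out]
  3: ∅  [deadlock]
Path to 3: tau·a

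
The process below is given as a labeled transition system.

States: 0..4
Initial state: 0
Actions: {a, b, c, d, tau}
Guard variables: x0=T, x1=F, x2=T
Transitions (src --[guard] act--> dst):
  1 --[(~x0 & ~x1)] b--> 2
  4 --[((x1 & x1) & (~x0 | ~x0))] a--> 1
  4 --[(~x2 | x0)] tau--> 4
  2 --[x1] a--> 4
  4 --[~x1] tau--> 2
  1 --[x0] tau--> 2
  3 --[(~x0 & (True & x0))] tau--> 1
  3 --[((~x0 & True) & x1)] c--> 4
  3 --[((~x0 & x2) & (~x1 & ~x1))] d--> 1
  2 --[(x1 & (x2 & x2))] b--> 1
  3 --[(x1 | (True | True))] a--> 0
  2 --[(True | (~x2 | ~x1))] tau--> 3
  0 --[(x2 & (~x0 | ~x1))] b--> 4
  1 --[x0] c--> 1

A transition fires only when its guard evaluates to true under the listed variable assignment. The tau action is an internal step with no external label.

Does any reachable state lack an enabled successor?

Answer: DEADLOCK-FREE

Trace:
Reachable = {0,2,3,4}
  0: b→4  [1 exit(s)]
  2: tau→3  [1 exit(s)]
  3: a→0  [1 exit(s)]
  4: tau→2  tau→4  [2 exit(s)]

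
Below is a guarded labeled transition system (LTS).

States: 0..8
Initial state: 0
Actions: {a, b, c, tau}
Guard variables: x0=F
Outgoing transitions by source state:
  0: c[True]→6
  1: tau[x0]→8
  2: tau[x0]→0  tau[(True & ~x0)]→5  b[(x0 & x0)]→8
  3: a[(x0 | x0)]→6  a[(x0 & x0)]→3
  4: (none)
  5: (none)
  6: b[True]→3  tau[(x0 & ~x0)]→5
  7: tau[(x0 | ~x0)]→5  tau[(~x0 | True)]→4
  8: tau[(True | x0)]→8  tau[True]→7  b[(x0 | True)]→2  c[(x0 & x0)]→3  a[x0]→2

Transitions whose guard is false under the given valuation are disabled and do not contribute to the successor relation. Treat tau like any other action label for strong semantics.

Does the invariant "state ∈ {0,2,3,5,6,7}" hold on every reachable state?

Answer: INVARIANT HOLDS

Working:
Safe = {0,2,3,5,6,7}
R = {0,3,6}
  0: safe
  3: safe
  6: safe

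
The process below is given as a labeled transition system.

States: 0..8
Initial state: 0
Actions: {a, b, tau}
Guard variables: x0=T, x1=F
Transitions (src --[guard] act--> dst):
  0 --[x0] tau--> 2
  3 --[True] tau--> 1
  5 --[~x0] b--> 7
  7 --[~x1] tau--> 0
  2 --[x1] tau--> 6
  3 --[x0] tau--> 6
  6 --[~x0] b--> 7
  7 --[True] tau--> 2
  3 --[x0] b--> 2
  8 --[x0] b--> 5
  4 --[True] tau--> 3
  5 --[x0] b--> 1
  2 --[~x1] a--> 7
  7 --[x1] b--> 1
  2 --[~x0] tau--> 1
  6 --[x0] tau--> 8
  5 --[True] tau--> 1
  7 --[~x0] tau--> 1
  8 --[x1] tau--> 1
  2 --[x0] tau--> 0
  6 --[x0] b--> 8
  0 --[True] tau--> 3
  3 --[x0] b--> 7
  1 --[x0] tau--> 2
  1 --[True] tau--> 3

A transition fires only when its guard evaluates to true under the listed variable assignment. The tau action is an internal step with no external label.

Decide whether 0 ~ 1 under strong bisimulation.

Answer: BISIMILAR

Analysis:
Bisimulation quotient by refinement:
  P[0] = {{0,1,2,3,4,5,6,7,8}}
  P[1] = {{0,1,4,7},{2},{3,5,6},{8}}
  P[2] = {{0,1},{2},{3},{4},{5},{6},{7},{8}}
stable after 3 split(s): 8 block(s)
0∈{0,1}, 1∈{0,1}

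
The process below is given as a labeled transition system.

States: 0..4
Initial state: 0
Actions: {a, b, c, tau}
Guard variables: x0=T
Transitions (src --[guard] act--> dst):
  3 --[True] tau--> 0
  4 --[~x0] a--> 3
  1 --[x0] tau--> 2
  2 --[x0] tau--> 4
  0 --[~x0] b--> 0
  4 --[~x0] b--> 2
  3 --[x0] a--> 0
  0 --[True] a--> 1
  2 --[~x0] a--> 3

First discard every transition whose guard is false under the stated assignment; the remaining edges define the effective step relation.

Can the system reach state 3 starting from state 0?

Answer: UNREACHABLE

Working:
After dropping false guards: 5 live edges.
Layer 0: {0}
Layer 1: {1}  now seen {0,1}
Layer 2: {2}  now seen {0,1,2}
Layer 3: {4}  now seen {0,1,2,4}
Reach set: {0,1,2,4}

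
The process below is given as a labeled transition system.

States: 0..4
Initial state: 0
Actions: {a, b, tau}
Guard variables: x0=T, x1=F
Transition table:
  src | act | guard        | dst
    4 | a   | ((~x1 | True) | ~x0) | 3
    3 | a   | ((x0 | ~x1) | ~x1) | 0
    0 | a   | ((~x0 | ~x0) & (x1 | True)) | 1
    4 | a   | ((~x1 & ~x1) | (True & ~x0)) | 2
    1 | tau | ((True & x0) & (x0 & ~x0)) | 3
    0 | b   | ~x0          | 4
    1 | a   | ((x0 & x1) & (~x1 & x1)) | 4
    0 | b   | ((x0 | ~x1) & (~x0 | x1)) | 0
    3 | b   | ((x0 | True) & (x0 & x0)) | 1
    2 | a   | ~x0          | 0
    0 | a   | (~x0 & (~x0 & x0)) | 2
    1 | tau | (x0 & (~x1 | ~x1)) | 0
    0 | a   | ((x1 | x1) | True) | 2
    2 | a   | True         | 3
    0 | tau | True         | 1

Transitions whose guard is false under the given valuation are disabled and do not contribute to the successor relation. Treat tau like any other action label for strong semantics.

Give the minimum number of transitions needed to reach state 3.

Answer: 2

Working:
Layered search for 3:
  L0 = {0}
  L1 = {1,2}
  L2 = {3}
first hit 3 at d=2 via a·a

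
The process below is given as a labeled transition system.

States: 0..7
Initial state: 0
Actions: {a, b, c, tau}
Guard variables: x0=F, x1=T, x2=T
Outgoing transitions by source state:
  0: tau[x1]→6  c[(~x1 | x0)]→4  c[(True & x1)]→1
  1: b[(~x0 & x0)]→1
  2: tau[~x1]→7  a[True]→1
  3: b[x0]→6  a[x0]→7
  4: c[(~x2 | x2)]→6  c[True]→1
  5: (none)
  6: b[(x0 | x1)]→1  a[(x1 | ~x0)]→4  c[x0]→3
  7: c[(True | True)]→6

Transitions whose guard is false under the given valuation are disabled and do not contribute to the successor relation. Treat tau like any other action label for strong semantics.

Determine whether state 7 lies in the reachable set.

Answer: UNREACHABLE

Analysis:
8 transition(s) survive guard evaluation.
L0 = {0}
L1 = {1,6}  now seen {0,1,6}
L2 = {4}  now seen {0,1,4,6}
Reachable = {0,1,4,6}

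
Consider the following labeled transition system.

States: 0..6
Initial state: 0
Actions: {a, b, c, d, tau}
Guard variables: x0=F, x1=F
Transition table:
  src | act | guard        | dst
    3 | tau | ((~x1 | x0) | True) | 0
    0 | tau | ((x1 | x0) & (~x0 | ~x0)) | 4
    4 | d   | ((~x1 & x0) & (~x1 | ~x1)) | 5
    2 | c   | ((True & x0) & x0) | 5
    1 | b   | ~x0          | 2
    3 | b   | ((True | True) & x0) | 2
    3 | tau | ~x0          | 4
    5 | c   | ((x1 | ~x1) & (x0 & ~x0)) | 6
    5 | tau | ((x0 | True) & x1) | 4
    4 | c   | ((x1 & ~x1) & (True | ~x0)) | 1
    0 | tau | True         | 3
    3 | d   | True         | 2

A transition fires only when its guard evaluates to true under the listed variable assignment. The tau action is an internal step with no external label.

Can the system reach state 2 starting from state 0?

Answer: REACHABLE

Working:
5 transition(s) survive guard evaluation.
Layer 0: {0}
Layer 1: {3}  cumulative {0,3}
Layer 2: {2,4}  cumulative {0,2,3,4}
R = {0,2,3,4}
witness 2: tau·d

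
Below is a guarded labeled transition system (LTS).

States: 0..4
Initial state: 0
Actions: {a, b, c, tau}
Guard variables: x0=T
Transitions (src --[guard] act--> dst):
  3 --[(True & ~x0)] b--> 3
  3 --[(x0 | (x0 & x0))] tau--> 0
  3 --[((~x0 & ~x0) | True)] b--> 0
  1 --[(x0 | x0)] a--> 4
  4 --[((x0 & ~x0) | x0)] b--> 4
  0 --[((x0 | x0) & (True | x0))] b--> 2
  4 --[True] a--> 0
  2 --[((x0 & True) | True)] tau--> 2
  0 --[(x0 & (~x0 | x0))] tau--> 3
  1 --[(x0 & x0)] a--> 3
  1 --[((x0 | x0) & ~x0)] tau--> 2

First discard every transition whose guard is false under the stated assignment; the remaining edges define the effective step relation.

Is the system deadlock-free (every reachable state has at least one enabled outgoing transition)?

Answer: DEADLOCK-FREE

Trace:
Reach set: {0,2,3}
  0: b→2  tau→3  [2 out]
  2: tau→2  [1 out]
  3: b→0  tau→0  [2 out]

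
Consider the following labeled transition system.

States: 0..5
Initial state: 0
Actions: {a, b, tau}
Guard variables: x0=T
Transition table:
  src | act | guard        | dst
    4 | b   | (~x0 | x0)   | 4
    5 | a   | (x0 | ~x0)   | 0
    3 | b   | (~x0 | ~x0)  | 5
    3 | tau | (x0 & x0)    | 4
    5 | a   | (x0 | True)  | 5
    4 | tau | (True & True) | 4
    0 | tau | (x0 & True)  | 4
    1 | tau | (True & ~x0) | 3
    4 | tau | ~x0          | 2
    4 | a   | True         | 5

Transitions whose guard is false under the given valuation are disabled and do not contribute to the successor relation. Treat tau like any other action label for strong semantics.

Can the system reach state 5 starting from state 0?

After dropping false guards: 7 live edges.
L0 = {0}
L1 = {4}  now seen {0,4}
L2 = {5}  now seen {0,4,5}
R = {0,4,5}
trace reaching 5: tau·a

Answer: REACHABLE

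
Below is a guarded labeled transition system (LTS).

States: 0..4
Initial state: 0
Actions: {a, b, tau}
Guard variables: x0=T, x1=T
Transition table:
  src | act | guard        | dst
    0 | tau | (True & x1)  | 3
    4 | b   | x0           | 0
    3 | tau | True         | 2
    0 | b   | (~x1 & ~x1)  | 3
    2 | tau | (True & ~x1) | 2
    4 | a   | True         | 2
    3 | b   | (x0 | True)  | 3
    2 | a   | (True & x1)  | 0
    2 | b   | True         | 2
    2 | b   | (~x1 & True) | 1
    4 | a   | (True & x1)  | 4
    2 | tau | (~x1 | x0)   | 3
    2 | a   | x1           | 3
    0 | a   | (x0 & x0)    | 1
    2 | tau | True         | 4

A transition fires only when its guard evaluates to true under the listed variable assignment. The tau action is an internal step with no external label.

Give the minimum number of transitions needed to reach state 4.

BFS to 4:
  Layer 0: {0}
  Layer 1: {1,3}
  Layer 2: {2}
  Layer 3: {4}
first hit 4 at d=3 via tau·tau·tau

Answer: 3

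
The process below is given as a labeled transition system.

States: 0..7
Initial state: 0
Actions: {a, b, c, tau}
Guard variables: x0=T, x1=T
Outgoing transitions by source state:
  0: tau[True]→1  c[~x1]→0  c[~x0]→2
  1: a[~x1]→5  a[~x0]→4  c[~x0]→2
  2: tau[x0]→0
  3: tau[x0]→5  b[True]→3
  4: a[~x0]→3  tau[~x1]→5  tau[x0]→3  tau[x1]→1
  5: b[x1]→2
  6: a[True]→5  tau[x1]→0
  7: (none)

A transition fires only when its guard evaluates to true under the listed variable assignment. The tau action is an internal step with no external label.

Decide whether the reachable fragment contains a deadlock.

Answer: DEADLOCK at state 1

Analysis:
Reach set: {0,1}
  0: tau→1  [1 exit(s)]
  1: ∅  [deadlock]
trace reaching 1: tau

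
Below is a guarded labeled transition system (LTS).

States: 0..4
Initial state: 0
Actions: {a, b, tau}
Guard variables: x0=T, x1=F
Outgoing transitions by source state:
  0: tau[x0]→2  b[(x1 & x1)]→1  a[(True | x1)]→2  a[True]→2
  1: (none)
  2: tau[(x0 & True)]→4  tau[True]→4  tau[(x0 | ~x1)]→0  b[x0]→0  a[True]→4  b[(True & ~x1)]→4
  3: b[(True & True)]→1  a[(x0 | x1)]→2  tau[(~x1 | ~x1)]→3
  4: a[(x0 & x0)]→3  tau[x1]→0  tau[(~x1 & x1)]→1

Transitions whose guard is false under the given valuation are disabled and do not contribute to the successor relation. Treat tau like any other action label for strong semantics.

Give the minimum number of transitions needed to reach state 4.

Answer: 2

Working:
Layered search for 4:
  Layer 0: {0}
  Layer 1: {2}
  Layer 2: {4}
depth(4)=2, e.g. a·a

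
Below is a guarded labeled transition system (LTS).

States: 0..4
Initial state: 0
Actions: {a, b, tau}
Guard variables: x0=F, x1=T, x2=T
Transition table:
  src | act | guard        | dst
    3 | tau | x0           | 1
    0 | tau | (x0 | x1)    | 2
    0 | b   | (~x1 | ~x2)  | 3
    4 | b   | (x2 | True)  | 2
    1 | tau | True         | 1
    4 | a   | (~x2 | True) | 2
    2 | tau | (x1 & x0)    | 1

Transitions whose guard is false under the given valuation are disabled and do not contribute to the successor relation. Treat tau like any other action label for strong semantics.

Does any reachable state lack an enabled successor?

Reachable = {0,2}
  0: tau→2  [1 exit(s)]
  2: ∅  [no exit]
witness 2: tau

Answer: DEADLOCK at state 2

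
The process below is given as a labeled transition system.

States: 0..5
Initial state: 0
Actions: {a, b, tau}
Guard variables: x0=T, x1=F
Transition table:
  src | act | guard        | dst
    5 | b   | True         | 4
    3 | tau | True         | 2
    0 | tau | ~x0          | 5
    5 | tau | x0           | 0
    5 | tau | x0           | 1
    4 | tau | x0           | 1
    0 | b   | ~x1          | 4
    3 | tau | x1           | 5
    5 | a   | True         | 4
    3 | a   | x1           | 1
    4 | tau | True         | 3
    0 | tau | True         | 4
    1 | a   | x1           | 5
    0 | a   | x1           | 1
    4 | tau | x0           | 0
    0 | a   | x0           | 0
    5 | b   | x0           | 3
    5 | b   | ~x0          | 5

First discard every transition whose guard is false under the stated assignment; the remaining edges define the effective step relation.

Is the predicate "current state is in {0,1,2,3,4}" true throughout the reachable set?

Safe = {0,1,2,3,4}
Reachable = {0,1,2,3,4}
  0: ✓
  1: ✓
  2: ✓
  3: ✓
  4: ✓

Answer: INVARIANT HOLDS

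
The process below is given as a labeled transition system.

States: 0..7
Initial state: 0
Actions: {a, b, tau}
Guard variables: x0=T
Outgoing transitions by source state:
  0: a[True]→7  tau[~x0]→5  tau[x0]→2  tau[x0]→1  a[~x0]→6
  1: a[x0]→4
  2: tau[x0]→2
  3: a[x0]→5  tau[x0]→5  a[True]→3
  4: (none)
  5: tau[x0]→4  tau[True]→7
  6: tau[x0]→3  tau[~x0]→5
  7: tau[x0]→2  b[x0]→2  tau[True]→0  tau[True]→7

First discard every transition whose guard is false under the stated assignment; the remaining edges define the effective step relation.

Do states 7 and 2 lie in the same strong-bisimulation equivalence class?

Answer: NOT BISIMILAR

Working:
Compute ~ classes (split until stable):
  round 0: {{0,1,2,3,4,5,6,7}}
  round 1: {{0,3},{1},{2,5,6},{4},{7}}
  round 2: {{0},{1},{2},{3},{4},{5},{6},{7}}
8 equivalence class(es) (converged in 3)
[7]={7}  [2]={2}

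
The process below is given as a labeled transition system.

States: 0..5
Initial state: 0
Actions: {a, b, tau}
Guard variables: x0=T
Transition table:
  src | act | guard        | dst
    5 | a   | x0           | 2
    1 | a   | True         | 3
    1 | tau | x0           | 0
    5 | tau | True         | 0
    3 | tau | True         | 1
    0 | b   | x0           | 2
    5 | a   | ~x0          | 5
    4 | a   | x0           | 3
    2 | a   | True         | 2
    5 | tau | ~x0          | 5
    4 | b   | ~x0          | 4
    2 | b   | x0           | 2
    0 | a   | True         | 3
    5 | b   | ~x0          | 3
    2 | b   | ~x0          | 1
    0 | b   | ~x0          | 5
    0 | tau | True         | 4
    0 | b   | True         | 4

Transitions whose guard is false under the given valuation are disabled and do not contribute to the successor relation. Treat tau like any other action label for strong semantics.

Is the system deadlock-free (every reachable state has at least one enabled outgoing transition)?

Answer: DEADLOCK-FREE

Analysis:
R = {0,1,2,3,4}
  0: a→3  b→2  b→4  tau→4  [deg 4]
  1: a→3  tau→0  [deg 2]
  2: a→2  b→2  [deg 2]
  3: tau→1  [deg 1]
  4: a→3  [deg 1]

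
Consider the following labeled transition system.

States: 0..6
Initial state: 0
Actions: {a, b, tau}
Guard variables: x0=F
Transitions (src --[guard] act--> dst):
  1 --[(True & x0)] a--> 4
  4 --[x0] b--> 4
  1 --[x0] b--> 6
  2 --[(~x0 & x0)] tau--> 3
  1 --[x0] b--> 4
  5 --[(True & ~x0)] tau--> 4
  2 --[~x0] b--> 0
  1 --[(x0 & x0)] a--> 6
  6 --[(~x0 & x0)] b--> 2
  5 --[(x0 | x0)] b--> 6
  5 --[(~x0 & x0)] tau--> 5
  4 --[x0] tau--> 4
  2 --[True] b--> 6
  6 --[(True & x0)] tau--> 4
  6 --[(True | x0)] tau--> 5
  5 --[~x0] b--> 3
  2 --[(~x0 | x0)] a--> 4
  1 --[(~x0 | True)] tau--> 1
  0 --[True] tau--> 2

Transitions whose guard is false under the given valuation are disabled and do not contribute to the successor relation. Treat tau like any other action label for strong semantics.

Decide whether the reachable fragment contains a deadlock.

Answer: DEADLOCK at state 3

Working:
Reachable = {0,2,3,4,5,6}
  0: tau→2  [1 out]
  2: a→4  b→0  b→6  [3 out]
  3: ∅  [deadlock]
  4: ∅  [deadlock]
  5: b→3  tau→4  [2 out]
  6: tau→5  [1 out]
trace reaching 3: tau·b·tau·b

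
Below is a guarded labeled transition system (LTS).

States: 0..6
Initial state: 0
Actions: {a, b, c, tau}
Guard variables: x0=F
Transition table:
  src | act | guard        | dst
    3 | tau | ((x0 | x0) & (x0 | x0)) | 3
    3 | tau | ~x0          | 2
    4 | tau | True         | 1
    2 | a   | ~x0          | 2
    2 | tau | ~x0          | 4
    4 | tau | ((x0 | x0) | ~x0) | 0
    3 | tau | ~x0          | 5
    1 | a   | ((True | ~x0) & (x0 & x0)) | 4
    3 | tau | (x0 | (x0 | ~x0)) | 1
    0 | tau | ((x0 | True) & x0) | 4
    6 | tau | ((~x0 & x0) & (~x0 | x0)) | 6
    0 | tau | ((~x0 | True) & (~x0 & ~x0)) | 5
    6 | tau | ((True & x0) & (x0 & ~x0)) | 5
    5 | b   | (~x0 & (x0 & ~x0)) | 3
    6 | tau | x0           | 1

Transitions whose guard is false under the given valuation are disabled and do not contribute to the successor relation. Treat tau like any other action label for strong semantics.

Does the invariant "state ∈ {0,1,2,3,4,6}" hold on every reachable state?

Answer: INVARIANT VIOLATED at state 5

Trace:
Allowed set {0,1,2,3,4,6}
Reach set: {0,5}
  0: ✓
  5: outside
counterexample path to 5: tau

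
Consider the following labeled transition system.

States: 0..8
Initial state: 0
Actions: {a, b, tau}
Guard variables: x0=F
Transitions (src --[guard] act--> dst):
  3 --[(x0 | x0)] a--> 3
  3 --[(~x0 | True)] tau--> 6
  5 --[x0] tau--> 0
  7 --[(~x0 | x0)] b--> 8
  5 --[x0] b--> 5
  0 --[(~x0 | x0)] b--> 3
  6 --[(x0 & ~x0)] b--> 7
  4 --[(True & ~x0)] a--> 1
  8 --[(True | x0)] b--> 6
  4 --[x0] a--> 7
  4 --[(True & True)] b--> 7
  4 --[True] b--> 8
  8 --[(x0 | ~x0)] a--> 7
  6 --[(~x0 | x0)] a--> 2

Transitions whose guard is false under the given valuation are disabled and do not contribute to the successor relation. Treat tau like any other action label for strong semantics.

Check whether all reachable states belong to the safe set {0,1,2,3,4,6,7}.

Inv-set: {0,1,2,3,4,6,7}
Reachable = {0,2,3,6}
  0: ✓
  2: ✓
  3: ✓
  6: ✓

Answer: INVARIANT HOLDS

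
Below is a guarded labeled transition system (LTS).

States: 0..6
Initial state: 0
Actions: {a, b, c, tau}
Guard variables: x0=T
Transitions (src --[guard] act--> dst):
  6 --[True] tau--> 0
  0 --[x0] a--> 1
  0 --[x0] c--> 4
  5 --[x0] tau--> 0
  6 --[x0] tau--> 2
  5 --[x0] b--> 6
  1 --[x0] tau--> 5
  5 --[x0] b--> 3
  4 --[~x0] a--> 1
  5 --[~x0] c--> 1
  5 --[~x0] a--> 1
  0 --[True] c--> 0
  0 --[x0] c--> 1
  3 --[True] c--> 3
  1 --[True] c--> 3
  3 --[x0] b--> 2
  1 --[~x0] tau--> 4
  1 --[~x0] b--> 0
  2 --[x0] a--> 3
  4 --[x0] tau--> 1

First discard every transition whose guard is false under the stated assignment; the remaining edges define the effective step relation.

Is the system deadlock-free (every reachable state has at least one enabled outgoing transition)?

Answer: DEADLOCK-FREE

Working:
R = {0,1,2,3,4,5,6}
  0: a→1  c→0  c→1  c→4  [deg 4]
  1: c→3  tau→5  [deg 2]
  2: a→3  [deg 1]
  3: b→2  c→3  [deg 2]
  4: tau→1  [deg 1]
  5: b→3  b→6  tau→0  [deg 3]
  6: tau→0  tau→2  [deg 2]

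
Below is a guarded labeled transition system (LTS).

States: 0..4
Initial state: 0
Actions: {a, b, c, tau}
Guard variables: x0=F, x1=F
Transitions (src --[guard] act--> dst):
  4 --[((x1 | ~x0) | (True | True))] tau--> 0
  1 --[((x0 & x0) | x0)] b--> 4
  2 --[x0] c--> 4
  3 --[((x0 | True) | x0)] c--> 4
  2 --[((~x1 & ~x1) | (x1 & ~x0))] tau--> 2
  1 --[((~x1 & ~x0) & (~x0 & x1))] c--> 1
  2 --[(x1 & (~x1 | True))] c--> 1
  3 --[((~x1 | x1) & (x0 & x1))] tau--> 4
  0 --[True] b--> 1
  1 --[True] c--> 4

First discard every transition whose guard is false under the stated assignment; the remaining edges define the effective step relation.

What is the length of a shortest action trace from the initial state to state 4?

Answer: 2

Working:
Layered search for 4:
  depth 0: {0}
  depth 1: {1}
  depth 2: {4}
first hit 4 at d=2 via b·c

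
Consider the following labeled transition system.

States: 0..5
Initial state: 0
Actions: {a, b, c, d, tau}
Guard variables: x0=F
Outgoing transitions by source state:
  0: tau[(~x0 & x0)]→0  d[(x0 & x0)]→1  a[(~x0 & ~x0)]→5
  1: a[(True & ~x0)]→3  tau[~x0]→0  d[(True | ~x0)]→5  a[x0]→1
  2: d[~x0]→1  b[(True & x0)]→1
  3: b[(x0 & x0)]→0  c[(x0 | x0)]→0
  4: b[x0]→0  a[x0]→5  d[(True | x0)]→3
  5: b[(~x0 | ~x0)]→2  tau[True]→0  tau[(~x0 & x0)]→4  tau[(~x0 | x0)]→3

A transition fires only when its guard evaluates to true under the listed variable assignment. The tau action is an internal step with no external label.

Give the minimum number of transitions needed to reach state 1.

Answer: 3

Trace:
BFS to 1:
  Layer 0: {0}
  Layer 1: {5}
  Layer 2: {2,3}
  Layer 3: {1}
1 enters at depth 3; path a·b·d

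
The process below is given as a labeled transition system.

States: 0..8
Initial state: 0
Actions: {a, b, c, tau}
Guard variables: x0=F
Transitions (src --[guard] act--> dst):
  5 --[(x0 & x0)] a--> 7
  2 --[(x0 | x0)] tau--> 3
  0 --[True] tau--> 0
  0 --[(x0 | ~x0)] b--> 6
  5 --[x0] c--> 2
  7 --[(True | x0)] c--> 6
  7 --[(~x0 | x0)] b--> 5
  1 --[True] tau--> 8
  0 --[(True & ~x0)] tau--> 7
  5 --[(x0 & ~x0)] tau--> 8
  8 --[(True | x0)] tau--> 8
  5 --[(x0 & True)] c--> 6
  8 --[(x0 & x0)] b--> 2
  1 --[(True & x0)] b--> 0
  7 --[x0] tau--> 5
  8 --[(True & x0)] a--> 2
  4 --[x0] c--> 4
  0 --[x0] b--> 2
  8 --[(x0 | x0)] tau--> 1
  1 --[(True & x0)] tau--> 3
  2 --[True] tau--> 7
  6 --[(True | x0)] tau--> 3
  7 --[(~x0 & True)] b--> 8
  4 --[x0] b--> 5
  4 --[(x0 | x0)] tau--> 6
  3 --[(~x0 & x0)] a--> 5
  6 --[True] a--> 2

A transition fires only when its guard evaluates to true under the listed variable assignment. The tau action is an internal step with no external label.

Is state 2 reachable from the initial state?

Answer: REACHABLE

Working:
11 transition(s) survive guard evaluation.
L0 = {0}
L1 = {6,7}  now seen {0,6,7}
L2 = {2,3,5,8}  now seen {0,2,3,5,6,7,8}
Reach set: {0,2,3,5,6,7,8}
Path to 2: b·a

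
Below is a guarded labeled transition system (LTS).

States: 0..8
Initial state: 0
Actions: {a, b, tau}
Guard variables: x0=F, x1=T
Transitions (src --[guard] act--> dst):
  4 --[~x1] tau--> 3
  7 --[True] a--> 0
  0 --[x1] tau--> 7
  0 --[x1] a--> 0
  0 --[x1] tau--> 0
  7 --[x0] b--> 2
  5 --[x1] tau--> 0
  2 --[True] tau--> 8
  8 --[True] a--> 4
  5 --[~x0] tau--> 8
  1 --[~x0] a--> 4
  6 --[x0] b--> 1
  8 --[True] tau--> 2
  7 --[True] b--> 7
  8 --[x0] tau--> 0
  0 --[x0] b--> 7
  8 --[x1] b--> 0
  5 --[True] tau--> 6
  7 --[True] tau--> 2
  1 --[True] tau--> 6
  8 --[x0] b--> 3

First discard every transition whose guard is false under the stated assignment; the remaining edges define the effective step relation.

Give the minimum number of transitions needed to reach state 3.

Layered search for 3:
  depth 0: {0}
  depth 1: {7}
  depth 2: {2}
  depth 3: {8}
  depth 4: {4}
3 never appears.

Answer: UNREACHABLE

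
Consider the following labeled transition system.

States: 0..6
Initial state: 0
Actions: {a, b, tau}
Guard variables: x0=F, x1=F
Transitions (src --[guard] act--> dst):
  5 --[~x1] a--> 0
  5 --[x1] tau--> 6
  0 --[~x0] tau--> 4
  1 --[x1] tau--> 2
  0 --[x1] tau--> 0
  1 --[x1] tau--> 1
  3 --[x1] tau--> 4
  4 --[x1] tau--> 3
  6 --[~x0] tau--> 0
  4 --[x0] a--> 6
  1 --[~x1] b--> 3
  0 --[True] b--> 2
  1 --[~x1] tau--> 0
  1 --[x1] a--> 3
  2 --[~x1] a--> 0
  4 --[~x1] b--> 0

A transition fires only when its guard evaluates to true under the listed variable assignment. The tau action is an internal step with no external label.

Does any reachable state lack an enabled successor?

Answer: DEADLOCK-FREE

Trace:
Reachable = {0,2,4}
  0: b→2  tau→4  [deg 2]
  2: a→0  [deg 1]
  4: b→0  [deg 1]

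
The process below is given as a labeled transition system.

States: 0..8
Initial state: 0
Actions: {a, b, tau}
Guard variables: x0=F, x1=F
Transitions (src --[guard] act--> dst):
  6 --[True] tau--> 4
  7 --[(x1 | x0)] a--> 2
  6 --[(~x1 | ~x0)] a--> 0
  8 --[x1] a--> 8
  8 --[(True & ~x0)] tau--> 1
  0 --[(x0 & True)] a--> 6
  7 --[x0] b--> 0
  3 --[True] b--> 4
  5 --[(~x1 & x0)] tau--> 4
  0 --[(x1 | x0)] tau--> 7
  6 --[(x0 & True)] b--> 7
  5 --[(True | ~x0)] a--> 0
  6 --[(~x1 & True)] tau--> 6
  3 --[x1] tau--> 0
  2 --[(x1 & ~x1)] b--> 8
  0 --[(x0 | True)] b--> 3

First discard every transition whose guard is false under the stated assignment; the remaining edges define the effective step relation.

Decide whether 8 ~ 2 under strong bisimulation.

Answer: NOT BISIMILAR

Working:
Compute ~ classes (split until stable):
  π0 = {{0,1,2,3,4,5,6,7,8}}
  π1 = {{0,3},{1,2,4,7},{5},{6},{8}}
  π2 = {{0},{1,2,4,7},{3},{5},{6},{8}}
stable after 3 split(s): 6 block(s)
class of 8: {8}; class of 2: {1,2,4,7}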